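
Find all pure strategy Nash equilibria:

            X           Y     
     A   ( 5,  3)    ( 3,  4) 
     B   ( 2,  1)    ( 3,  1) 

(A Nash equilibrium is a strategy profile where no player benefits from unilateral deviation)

Nash equilibrium: (A, Y), (B, Y)

Work:
Best responses:
  P1 vs X: payoffs [5, 2] → best response A (payoff 5)
  P1 vs Y: payoffs [3, 3] → best response A/B (payoff 3)
  P2 vs A: payoffs [3, 4] → best response Y (payoff 4)
  P2 vs B: payoffs [1, 1] → best response X/Y (payoff 1)
Mutual best responses: (A,Y), (B,Y) → Nash equilibria.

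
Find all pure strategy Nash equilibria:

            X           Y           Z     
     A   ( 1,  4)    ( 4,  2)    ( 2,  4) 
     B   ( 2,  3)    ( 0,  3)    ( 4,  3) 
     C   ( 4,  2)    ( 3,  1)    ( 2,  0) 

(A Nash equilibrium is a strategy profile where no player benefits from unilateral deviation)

Nash equilibrium: (B, Z), (C, X)

Work:
Best responses:
  P1 vs X: payoffs [1, 2, 4] → best response C (payoff 4)
  P1 vs Y: payoffs [4, 0, 3] → best response A (payoff 4)
  P1 vs Z: payoffs [2, 4, 2] → best response B (payoff 4)
  P2 vs A: payoffs [4, 2, 4] → best response X/Z (payoff 4)
  P2 vs B: payoffs [3, 3, 3] → best response X/Y/Z (payoff 3)
  P2 vs C: payoffs [2, 1, 0] → best response X (payoff 2)
Mutual best responses: (B,Z), (C,X) → Nash equilibria.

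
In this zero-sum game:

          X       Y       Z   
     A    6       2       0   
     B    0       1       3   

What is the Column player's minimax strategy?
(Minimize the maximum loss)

Column should play Y, value = 2

Work:
Column player minimizes Row's maximum payoff:
Column X: max payoff to Row = 6
Column Y: max payoff to Row = 2
Column Z: max payoff to Row = 3
Minimum is 2, achieved by column Y.
Minimax strategy: Y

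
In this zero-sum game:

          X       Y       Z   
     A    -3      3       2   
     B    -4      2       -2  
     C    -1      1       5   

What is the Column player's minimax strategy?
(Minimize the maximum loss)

Column should play X, value = -1

Work:
Column player minimizes Row's maximum payoff:
Column X: max payoff to Row = -1
Column Y: max payoff to Row = 3
Column Z: max payoff to Row = 5
Minimum is -1, achieved by column X.
Minimax strategy: X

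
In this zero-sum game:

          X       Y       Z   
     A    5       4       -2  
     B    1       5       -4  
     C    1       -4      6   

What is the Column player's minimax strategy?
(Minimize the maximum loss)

Column should play X or Y (all achieve the minimum), value = 5

Work:
Column player minimizes Row's maximum payoff:
Column X: max payoff to Row = 5
Column Y: max payoff to Row = 5
Column Z: max payoff to Row = 6
Minimum is 5, achieved by columns X, Y (tied).
Each of X or Y is a minimax strategy.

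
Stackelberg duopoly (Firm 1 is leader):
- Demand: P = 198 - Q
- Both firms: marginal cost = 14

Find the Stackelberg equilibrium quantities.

q₁* (leader) = 92.0, q₂* (follower) = 46.0

Work:
Follower's reaction: q₂ = (a - c - q₁)/2
Leader substitutes: π₁ = q₁·(a - q₁ - (a-c-q₁)/2 - c)
FOC: q₁* = (198 - 14)/2 = 92.00
Then: q₂* = (198 - 14 - 92.0)/2 = 46.00
Leader has first-mover advantage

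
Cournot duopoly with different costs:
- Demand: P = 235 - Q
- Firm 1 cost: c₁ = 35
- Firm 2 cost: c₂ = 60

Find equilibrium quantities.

q₁* = 75.0, q₂* = 50.0

Work:
Reaction: q₁ = (235 - 35 - q₂)/2
Reaction: q₂ = (235 - 60 - q₁)/2
Solve simultaneously:
q₁* = (235 - 2×35 + 60)/3 = 75.0
q₂* = (235 - 2×60 + 35)/3 = 50.0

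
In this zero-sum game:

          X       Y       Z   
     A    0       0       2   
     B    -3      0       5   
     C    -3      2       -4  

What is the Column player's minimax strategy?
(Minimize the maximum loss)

Column should play X, value = 0

Work:
Column player minimizes Row's maximum payoff:
Column X: max payoff to Row = 0
Column Y: max payoff to Row = 2
Column Z: max payoff to Row = 5
Minimum is 0, achieved by column X.
Minimax strategy: X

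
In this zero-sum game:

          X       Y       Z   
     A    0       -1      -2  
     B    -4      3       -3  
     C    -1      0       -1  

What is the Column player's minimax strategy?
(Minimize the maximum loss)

Column should play Z, value = -1

Work:
Column player minimizes Row's maximum payoff:
Column X: max payoff to Row = 0
Column Y: max payoff to Row = 3
Column Z: max payoff to Row = -1
Minimum is -1, achieved by column Z.
Minimax strategy: Z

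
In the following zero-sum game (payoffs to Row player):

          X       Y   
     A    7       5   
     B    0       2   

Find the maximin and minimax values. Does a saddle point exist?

Maximin = 5, Minimax = 5, Saddle: True

Work:
Row minimums: [5, 0] → maximin = 5
Column maximums: [7, 5] → minimax = 5
Saddle point exists! Game value = 5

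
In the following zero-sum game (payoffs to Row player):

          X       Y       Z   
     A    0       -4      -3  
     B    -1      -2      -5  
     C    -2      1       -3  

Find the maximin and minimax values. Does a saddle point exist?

Maximin = -3, Minimax = -3, Saddle: True

Work:
Row minimums: [-4, -5, -3] → maximin = -3
Column maximums: [0, 1, -3] → minimax = -3
Saddle point exists! Game value = -3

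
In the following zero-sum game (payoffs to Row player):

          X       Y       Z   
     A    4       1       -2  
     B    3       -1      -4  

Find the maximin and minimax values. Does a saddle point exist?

Maximin = -2, Minimax = -2, Saddle: True

Work:
Row minimums: [-2, -4] → maximin = -2
Column maximums: [4, 1, -2] → minimax = -2
Saddle point exists! Game value = -2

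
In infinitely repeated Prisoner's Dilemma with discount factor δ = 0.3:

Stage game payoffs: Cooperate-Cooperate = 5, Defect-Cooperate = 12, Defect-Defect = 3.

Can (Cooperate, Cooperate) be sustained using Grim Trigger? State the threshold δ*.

δ* = 0.7778; since δ = 0.3 < 0.7778, cooperation cannot be sustained

Work:
For Grim Trigger:
Cooperate forever: 5/(1-δ)
Defect then punished: 12 + 3·δ/(1-δ)
Need: 5/(1-δ) ≥ 12 + 3·δ/(1-δ)
Solving: δ ≥ (T-R)/(T-P) = (12-5)/(12-3) = 0.7778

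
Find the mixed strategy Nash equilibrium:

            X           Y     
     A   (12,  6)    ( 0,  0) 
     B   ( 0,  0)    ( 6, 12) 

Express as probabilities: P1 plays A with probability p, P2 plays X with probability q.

p = 0.6667, q = 0.3333

Work:
Find probabilities that make opponent indifferent:
P2 chooses q to make P1 indifferent between A and B
P1 chooses p to make P2 indifferent between X and Y
Mixed NE: P1 plays (A: 0.6667, B: 0.3333), P2 plays (X: 0.3333, Y: 0.6667)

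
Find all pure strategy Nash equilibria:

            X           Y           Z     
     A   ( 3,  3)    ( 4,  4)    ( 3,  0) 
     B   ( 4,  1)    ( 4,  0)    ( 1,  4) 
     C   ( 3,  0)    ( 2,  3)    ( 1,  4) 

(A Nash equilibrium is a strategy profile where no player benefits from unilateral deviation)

Nash equilibrium: (A, Y)

Work:
Best responses:
  P1 vs X: payoffs [3, 4, 3] → best response B (payoff 4)
  P1 vs Y: payoffs [4, 4, 2] → best response A/B (payoff 4)
  P1 vs Z: payoffs [3, 1, 1] → best response A (payoff 3)
  P2 vs A: payoffs [3, 4, 0] → best response Y (payoff 4)
  P2 vs B: payoffs [1, 0, 4] → best response Z (payoff 4)
  P2 vs C: payoffs [0, 3, 4] → best response Z (payoff 4)
Mutual best responses: (A,Y) → Nash equilibria.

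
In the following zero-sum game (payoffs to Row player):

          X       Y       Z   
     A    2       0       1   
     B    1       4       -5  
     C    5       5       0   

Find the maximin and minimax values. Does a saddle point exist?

Maximin = 0, Minimax = 1, Saddle: False

Work:
Row minimums: [0, -5, 0] → maximin = 0
Column maximums: [5, 5, 1] → minimax = 1
No saddle point (maximin ≠ minimax). Mixed strategy needed.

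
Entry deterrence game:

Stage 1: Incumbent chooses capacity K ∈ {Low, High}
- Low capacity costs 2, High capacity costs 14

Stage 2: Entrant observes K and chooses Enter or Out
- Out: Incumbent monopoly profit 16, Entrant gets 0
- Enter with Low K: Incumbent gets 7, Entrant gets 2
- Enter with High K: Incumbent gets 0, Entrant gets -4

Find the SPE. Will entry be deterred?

SPE: (Low, Enter|Low, Out|High); Entry not deterred. Incumbent net profit = 5, Entrant gets 2

Work:
After Low K: Entrant enters (2 > 0)
After High K: Entrant stays out (-4 < 0)
Incumbent: Low → 7−2=5, High → 16−14=2
Incumbent chooses Low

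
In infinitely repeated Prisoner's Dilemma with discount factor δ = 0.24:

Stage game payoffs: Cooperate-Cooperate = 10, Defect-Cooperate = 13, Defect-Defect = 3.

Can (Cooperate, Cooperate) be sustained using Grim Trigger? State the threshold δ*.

δ* = 0.3; since δ = 0.24 < 0.3, cooperation cannot be sustained

Work:
For Grim Trigger:
Cooperate forever: 10/(1-δ)
Defect then punished: 13 + 3·δ/(1-δ)
Need: 10/(1-δ) ≥ 13 + 3·δ/(1-δ)
Solving: δ ≥ (T-R)/(T-P) = (13-10)/(13-3) = 0.3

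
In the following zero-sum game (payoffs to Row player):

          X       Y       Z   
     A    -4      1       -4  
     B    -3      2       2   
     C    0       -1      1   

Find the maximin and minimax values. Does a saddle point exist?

Maximin = -1, Minimax = 0, Saddle: False

Work:
Row minimums: [-4, -3, -1] → maximin = -1
Column maximums: [0, 2, 2] → minimax = 0
No saddle point (maximin ≠ minimax). Mixed strategy needed.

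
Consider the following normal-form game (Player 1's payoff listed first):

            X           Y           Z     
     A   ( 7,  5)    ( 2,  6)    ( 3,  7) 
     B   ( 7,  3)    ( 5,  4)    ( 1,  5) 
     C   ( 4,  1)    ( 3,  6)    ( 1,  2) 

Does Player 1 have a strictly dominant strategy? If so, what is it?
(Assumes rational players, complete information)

No strictly dominant strategy exists for Player 1

Work:
A strategy strictly dominates another if it gives a strictly higher payoff against every opponent action. Compare each pair of P1's strategies column-by-column:
  A vs B: [7 vs 7, 2 vs 5, 3 vs 1] → A does not strictly dominate B (column X: 7 ≤ 7)
  A vs C: [7 vs 4, 2 vs 3, 3 vs 1] → A does not strictly dominate C (column Y: 2 ≤ 3)
  B vs A: [7 vs 7, 5 vs 2, 1 vs 3] → B does not strictly dominate A (column X: 7 ≤ 7)
  B vs C: [7 vs 4, 5 vs 3, 1 vs 1] → B does not strictly dominate C (column Z: 1 ≤ 1)
  C vs A: [4 vs 7, 3 vs 2, 1 vs 3] → C does not strictly dominate A (column X: 4 ≤ 7)
  C vs B: [4 vs 7, 3 vs 5, 1 vs 1] → C does not strictly dominate B (column X: 4 ≤ 7)
No single strategy strictly dominates all others → no strictly dominant strategy.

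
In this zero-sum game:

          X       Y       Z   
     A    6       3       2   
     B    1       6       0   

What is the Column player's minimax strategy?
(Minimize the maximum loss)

Column should play Z, value = 2

Work:
Column player minimizes Row's maximum payoff:
Column X: max payoff to Row = 6
Column Y: max payoff to Row = 6
Column Z: max payoff to Row = 2
Minimum is 2, achieved by column Z.
Minimax strategy: Z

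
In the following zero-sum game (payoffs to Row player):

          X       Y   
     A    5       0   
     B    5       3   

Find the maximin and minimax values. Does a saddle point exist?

Maximin = 3, Minimax = 3, Saddle: True

Work:
Row minimums: [0, 3] → maximin = 3
Column maximums: [5, 3] → minimax = 3
Saddle point exists! Game value = 3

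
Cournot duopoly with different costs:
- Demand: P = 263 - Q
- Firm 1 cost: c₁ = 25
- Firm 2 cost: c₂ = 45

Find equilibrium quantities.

q₁* = 86.0, q₂* = 66.0

Work:
Reaction: q₁ = (263 - 25 - q₂)/2
Reaction: q₂ = (263 - 45 - q₁)/2
Solve simultaneously:
q₁* = (263 - 2×25 + 45)/3 = 86.0
q₂* = (263 - 2×45 + 25)/3 = 66.0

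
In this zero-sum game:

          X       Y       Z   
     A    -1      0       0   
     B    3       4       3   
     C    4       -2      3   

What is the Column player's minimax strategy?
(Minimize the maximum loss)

Column should play Z, value = 3

Work:
Column player minimizes Row's maximum payoff:
Column X: max payoff to Row = 4
Column Y: max payoff to Row = 4
Column Z: max payoff to Row = 3
Minimum is 3, achieved by column Z.
Minimax strategy: Z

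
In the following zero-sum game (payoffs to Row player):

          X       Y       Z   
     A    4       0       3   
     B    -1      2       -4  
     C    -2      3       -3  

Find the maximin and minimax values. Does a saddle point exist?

Maximin = 0, Minimax = 3, Saddle: False

Work:
Row minimums: [0, -4, -3] → maximin = 0
Column maximums: [4, 3, 3] → minimax = 3
No saddle point (maximin ≠ minimax). Mixed strategy needed.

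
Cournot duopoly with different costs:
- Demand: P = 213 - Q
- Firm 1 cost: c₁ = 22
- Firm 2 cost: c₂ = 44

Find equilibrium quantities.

q₁* = 71.0, q₂* = 49.0

Work:
Reaction: q₁ = (213 - 22 - q₂)/2
Reaction: q₂ = (213 - 44 - q₁)/2
Solve simultaneously:
q₁* = (213 - 2×22 + 44)/3 = 71.0
q₂* = (213 - 2×44 + 22)/3 = 49.0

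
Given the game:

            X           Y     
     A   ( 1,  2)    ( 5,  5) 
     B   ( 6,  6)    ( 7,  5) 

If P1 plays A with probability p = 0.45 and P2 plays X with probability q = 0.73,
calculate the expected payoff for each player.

E[P1] = 4.3845, E[P2] = 4.416

Work:
E[P1] = p·q·π₁(A,X) + p·(1-q)·π₁(A,Y) + (1-p)·q·π₁(B,X) + (1-p)·(1-q)·π₁(B,Y)
= 0.45·0.73·1 + 0.45·0.27·5 + 0.55·0.73·6 + 0.55·0.27·7
= 4.3845

E[P2] = 4.416 (similar calculation)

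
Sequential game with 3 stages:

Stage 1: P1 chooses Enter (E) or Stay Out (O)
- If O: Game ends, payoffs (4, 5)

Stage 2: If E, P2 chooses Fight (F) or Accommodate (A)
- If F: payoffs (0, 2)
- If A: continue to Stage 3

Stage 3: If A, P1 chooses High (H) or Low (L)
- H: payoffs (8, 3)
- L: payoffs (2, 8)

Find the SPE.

SPE: (E, A, H); Outcome (8, 3)

Work:
Stage 3: P1 chooses H (8 vs 2)
Stage 2: P2: F->2, A->3 (anticipating H). Choose A
Stage 1: P1: O->4, E->8 (anticipating A, H). Choose E
SPE path: E -> A -> H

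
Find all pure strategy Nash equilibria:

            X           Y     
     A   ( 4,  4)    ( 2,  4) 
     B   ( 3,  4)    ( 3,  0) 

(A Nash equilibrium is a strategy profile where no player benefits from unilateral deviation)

Nash equilibrium: (A, X)

Work:
Best responses:
  P1 vs X: payoffs [4, 3] → best response A (payoff 4)
  P1 vs Y: payoffs [2, 3] → best response B (payoff 3)
  P2 vs A: payoffs [4, 4] → best response X/Y (payoff 4)
  P2 vs B: payoffs [4, 0] → best response X (payoff 4)
Mutual best responses: (A,X) → Nash equilibria.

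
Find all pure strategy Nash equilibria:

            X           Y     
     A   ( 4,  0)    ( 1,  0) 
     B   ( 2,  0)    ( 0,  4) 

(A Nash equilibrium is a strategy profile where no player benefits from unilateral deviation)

Nash equilibrium: (A, X), (A, Y)

Work:
Best responses:
  P1 vs X: payoffs [4, 2] → best response A (payoff 4)
  P1 vs Y: payoffs [1, 0] → best response A (payoff 1)
  P2 vs A: payoffs [0, 0] → best response X/Y (payoff 0)
  P2 vs B: payoffs [0, 4] → best response Y (payoff 4)
Mutual best responses: (A,X), (A,Y) → Nash equilibria.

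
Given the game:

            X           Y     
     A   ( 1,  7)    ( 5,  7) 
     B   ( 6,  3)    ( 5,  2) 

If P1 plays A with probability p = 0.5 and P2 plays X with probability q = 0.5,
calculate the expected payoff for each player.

E[P1] = 4.25, E[P2] = 4.75

Work:
E[P1] = p·q·π₁(A,X) + p·(1-q)·π₁(A,Y) + (1-p)·q·π₁(B,X) + (1-p)·(1-q)·π₁(B,Y)
= 0.5·0.5·1 + 0.5·0.5·5 + 0.5·0.5·6 + 0.5·0.5·5
= 4.25

E[P2] = 4.75 (similar calculation)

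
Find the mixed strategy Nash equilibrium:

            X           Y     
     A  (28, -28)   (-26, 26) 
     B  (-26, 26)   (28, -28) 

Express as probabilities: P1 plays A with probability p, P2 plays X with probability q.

p = 0.5, q = 0.5

Work:
Find probabilities that make opponent indifferent:
P2 chooses q to make P1 indifferent between A and B
P1 chooses p to make P2 indifferent between X and Y
Mixed NE: P1 plays (A: 0.5, B: 0.5), P2 plays (X: 0.5, Y: 0.5)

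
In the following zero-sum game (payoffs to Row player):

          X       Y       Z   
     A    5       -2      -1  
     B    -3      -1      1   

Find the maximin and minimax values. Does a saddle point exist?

Maximin = -2, Minimax = -1, Saddle: False

Work:
Row minimums: [-2, -3] → maximin = -2
Column maximums: [5, -1, 1] → minimax = -1
No saddle point (maximin ≠ minimax). Mixed strategy needed.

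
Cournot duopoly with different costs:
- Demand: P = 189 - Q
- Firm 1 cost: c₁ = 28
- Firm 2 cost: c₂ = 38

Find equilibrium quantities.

q₁* = 57.0, q₂* = 47.0

Work:
Reaction: q₁ = (189 - 28 - q₂)/2
Reaction: q₂ = (189 - 38 - q₁)/2
Solve simultaneously:
q₁* = (189 - 2×28 + 38)/3 = 57.0
q₂* = (189 - 2×38 + 28)/3 = 47.0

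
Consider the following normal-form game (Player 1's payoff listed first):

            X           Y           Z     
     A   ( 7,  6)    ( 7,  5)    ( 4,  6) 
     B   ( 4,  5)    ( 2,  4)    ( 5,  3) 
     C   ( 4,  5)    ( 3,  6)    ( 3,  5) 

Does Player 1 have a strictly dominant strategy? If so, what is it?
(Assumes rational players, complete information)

No strictly dominant strategy exists for Player 1

Work:
A strategy strictly dominates another if it gives a strictly higher payoff against every opponent action. Compare each pair of P1's strategies column-by-column:
  A vs B: [7 vs 4, 7 vs 2, 4 vs 5] → A does not strictly dominate B (column Z: 4 ≤ 5)
  A vs C: [7 vs 4, 7 vs 3, 4 vs 3] → A strictly dominates C
  B vs A: [4 vs 7, 2 vs 7, 5 vs 4] → B does not strictly dominate A (column X: 4 ≤ 7)
  B vs C: [4 vs 4, 2 vs 3, 5 vs 3] → B does not strictly dominate C (column X: 4 ≤ 4)
  C vs A: [4 vs 7, 3 vs 7, 3 vs 4] → C does not strictly dominate A (column X: 4 ≤ 7)
  C vs B: [4 vs 4, 3 vs 2, 3 vs 5] → C does not strictly dominate B (column X: 4 ≤ 4)
No single strategy strictly dominates all others → no strictly dominant strategy.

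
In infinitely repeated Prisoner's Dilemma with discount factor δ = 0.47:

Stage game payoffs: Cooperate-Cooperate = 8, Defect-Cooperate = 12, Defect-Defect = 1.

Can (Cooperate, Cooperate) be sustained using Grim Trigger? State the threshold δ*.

δ* = 0.3636; since δ = 0.47 ≥ 0.3636, cooperation can be sustained

Work:
For Grim Trigger:
Cooperate forever: 8/(1-δ)
Defect then punished: 12 + 1·δ/(1-δ)
Need: 8/(1-δ) ≥ 12 + 1·δ/(1-δ)
Solving: δ ≥ (T-R)/(T-P) = (12-8)/(12-1) = 0.3636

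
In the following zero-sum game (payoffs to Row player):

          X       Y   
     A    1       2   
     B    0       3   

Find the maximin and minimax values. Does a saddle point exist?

Maximin = 1, Minimax = 1, Saddle: True

Work:
Row minimums: [1, 0] → maximin = 1
Column maximums: [1, 3] → minimax = 1
Saddle point exists! Game value = 1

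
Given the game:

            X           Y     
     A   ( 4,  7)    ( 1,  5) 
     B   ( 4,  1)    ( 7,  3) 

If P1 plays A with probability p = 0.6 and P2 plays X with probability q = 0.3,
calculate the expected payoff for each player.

E[P1] = 3.58, E[P2] = 4.32

Work:
E[P1] = p·q·π₁(A,X) + p·(1-q)·π₁(A,Y) + (1-p)·q·π₁(B,X) + (1-p)·(1-q)·π₁(B,Y)
= 0.6·0.3·4 + 0.6·0.7·1 + 0.4·0.3·4 + 0.4·0.7·7
= 3.58

E[P2] = 4.32 (similar calculation)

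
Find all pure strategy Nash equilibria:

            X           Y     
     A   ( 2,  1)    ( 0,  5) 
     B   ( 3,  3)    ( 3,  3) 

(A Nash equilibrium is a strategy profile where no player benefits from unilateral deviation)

Nash equilibrium: (B, X), (B, Y)

Work:
Best responses:
  P1 vs X: payoffs [2, 3] → best response B (payoff 3)
  P1 vs Y: payoffs [0, 3] → best response B (payoff 3)
  P2 vs A: payoffs [1, 5] → best response Y (payoff 5)
  P2 vs B: payoffs [3, 3] → best response X/Y (payoff 3)
Mutual best responses: (B,X), (B,Y) → Nash equilibria.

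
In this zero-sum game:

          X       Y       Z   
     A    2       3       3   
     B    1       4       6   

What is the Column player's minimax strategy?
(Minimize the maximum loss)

Column should play X, value = 2

Work:
Column player minimizes Row's maximum payoff:
Column X: max payoff to Row = 2
Column Y: max payoff to Row = 4
Column Z: max payoff to Row = 6
Minimum is 2, achieved by column X.
Minimax strategy: X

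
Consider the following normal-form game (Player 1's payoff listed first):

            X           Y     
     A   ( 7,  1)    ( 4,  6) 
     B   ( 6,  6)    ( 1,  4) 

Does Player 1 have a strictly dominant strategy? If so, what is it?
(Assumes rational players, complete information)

Yes, Player 1's strictly dominant strategy is A

Work:
A strategy strictly dominates another if it gives a strictly higher payoff against every opponent action. Compare each pair of P1's strategies column-by-column:
  A vs B: [7 vs 6, 4 vs 1] → A strictly dominates B
  B vs A: [6 vs 7, 1 vs 4] → B does not strictly dominate A (column X: 6 ≤ 7)
A strictly dominates every other strategy → strictly dominant.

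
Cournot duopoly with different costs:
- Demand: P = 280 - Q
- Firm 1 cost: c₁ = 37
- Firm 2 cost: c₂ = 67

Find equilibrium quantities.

q₁* = 91.0, q₂* = 61.0

Work:
Reaction: q₁ = (280 - 37 - q₂)/2
Reaction: q₂ = (280 - 67 - q₁)/2
Solve simultaneously:
q₁* = (280 - 2×37 + 67)/3 = 91.0
q₂* = (280 - 2×67 + 37)/3 = 61.0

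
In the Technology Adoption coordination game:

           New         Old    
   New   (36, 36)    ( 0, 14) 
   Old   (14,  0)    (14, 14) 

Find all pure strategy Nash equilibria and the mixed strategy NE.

Pure NE: (New, New) and (Old, Old); Mixed NE: p = 0.3889, q = 0.3889

Work:
Check pure NE:
(New, New): (36, 36) - no unilateral deviation beneficial
(Old, Old): (14, 14) - no unilateral deviation beneficial
Mixed NE: P1 plays New with p = 0.3889, P2 plays New with q = 0.3889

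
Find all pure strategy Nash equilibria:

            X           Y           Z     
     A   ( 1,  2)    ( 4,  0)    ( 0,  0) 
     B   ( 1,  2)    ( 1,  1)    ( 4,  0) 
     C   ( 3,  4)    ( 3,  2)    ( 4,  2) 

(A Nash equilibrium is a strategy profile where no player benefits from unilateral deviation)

Nash equilibrium: (C, X)

Work:
Best responses:
  P1 vs X: payoffs [1, 1, 3] → best response C (payoff 3)
  P1 vs Y: payoffs [4, 1, 3] → best response A (payoff 4)
  P1 vs Z: payoffs [0, 4, 4] → best response B/C (payoff 4)
  P2 vs A: payoffs [2, 0, 0] → best response X (payoff 2)
  P2 vs B: payoffs [2, 1, 0] → best response X (payoff 2)
  P2 vs C: payoffs [4, 2, 2] → best response X (payoff 4)
Mutual best responses: (C,X) → Nash equilibria.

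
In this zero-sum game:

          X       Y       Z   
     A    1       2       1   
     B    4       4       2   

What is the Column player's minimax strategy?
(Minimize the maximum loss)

Column should play Z, value = 2

Work:
Column player minimizes Row's maximum payoff:
Column X: max payoff to Row = 4
Column Y: max payoff to Row = 4
Column Z: max payoff to Row = 2
Minimum is 2, achieved by column Z.
Minimax strategy: Z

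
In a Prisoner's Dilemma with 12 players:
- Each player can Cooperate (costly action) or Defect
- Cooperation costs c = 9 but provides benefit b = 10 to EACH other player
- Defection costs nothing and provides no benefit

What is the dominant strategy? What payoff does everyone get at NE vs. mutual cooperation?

Dominant: Defect; NE payoff = 0; Coop payoff = 101

Work:
Defect dominates (saves cost c = 9, benefit to others is external)
NE: All defect → everyone gets 0
If all cooperate: each receives (11)×10 - 9 = 101
Social dilemma: 101 > 0 but NE gives 0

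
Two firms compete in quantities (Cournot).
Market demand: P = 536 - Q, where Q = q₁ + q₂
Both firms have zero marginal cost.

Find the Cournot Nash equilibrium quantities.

q₁* = q₂* = 178.67; P* = 178.67

Work:
Profit: π_i = P·q_i = (a - q_i - q_j)·q_i
FOC: ∂π_i/∂q_i = a - 2q_i - q_j = 0
Reaction function: q_i = (536 - q_j)/2
Symmetry: q* = 536/3 = 178.67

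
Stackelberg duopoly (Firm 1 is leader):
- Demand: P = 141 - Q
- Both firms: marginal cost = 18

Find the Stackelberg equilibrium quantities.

q₁* (leader) = 61.5, q₂* (follower) = 30.75

Work:
Follower's reaction: q₂ = (a - c - q₁)/2
Leader substitutes: π₁ = q₁·(a - q₁ - (a-c-q₁)/2 - c)
FOC: q₁* = (141 - 18)/2 = 61.50
Then: q₂* = (141 - 18 - 61.5)/2 = 30.75
Leader has first-mover advantage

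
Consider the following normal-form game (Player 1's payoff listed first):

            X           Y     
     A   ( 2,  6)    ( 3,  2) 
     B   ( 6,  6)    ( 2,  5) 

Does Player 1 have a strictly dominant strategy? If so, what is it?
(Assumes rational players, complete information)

No strictly dominant strategy exists for Player 1

Work:
A strategy strictly dominates another if it gives a strictly higher payoff against every opponent action. Compare each pair of P1's strategies column-by-column:
  A vs B: [2 vs 6, 3 vs 2] → A does not strictly dominate B (column X: 2 ≤ 6)
  B vs A: [6 vs 2, 2 vs 3] → B does not strictly dominate A (column Y: 2 ≤ 3)
No single strategy strictly dominates all others → no strictly dominant strategy.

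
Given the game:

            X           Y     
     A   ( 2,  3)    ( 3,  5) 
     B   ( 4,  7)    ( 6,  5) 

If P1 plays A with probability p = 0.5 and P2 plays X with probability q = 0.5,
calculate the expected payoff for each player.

E[P1] = 3.75, E[P2] = 5.0

Work:
E[P1] = p·q·π₁(A,X) + p·(1-q)·π₁(A,Y) + (1-p)·q·π₁(B,X) + (1-p)·(1-q)·π₁(B,Y)
= 0.5·0.5·2 + 0.5·0.5·3 + 0.5·0.5·4 + 0.5·0.5·6
= 3.75

E[P2] = 5.0 (similar calculation)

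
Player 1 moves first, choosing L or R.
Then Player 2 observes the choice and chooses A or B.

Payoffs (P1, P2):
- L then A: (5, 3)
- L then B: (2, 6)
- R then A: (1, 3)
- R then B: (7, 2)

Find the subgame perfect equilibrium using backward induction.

P1 plays L, P2 plays B after L and A after R; Payoff (2, 6)

Work:
Backward induction:
After L: P2 chooses B → P1 gets 2
After R: P2 chooses A → P1 gets 1
P1 chooses L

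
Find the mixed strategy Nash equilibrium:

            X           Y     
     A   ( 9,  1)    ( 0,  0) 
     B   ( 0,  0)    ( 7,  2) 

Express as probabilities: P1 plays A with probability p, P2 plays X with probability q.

p = 0.6667, q = 0.4375

Work:
Find probabilities that make opponent indifferent:
P2 chooses q to make P1 indifferent between A and B
P1 chooses p to make P2 indifferent between X and Y
Mixed NE: P1 plays (A: 0.6667, B: 0.3333), P2 plays (X: 0.4375, Y: 0.5625)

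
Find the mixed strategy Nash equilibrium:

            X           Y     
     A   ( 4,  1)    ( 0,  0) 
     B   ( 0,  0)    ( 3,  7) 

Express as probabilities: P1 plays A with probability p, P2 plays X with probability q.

p = 0.875, q = 0.4286

Work:
Find probabilities that make opponent indifferent:
P2 chooses q to make P1 indifferent between A and B
P1 chooses p to make P2 indifferent between X and Y
Mixed NE: P1 plays (A: 0.875, B: 0.125), P2 plays (X: 0.4286, Y: 0.5714)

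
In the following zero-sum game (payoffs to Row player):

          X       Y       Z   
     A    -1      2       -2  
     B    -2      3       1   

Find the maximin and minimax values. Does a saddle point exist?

Maximin = -2, Minimax = -1, Saddle: False

Work:
Row minimums: [-2, -2] → maximin = -2
Column maximums: [-1, 3, 1] → minimax = -1
No saddle point (maximin ≠ minimax). Mixed strategy needed.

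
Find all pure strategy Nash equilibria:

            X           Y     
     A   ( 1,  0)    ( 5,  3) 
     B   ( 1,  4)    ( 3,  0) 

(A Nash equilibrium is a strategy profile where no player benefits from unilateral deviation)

Nash equilibrium: (A, Y), (B, X)

Work:
Best responses:
  P1 vs X: payoffs [1, 1] → best response A/B (payoff 1)
  P1 vs Y: payoffs [5, 3] → best response A (payoff 5)
  P2 vs A: payoffs [0, 3] → best response Y (payoff 3)
  P2 vs B: payoffs [4, 0] → best response X (payoff 4)
Mutual best responses: (A,Y), (B,X) → Nash equilibria.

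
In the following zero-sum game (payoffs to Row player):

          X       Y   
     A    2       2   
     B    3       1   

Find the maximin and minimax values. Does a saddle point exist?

Maximin = 2, Minimax = 2, Saddle: True

Work:
Row minimums: [2, 1] → maximin = 2
Column maximums: [3, 2] → minimax = 2
Saddle point exists! Game value = 2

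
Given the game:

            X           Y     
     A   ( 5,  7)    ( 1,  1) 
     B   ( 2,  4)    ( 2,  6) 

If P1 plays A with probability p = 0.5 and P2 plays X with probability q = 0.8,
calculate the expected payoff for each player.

E[P1] = 3.1, E[P2] = 5.1

Work:
E[P1] = p·q·π₁(A,X) + p·(1-q)·π₁(A,Y) + (1-p)·q·π₁(B,X) + (1-p)·(1-q)·π₁(B,Y)
= 0.5·0.8·5 + 0.5·0.2·1 + 0.5·0.8·2 + 0.5·0.2·2
= 3.1

E[P2] = 5.1 (similar calculation)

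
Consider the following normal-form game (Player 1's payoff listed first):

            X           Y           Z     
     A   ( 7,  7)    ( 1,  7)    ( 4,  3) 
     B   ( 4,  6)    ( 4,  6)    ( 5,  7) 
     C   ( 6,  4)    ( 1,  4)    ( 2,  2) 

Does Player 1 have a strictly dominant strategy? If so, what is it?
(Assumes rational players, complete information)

No strictly dominant strategy exists for Player 1

Work:
A strategy strictly dominates another if it gives a strictly higher payoff against every opponent action. Compare each pair of P1's strategies column-by-column:
  A vs B: [7 vs 4, 1 vs 4, 4 vs 5] → A does not strictly dominate B (column Y: 1 ≤ 4)
  A vs C: [7 vs 6, 1 vs 1, 4 vs 2] → A does not strictly dominate C (column Y: 1 ≤ 1)
  B vs A: [4 vs 7, 4 vs 1, 5 vs 4] → B does not strictly dominate A (column X: 4 ≤ 7)
  B vs C: [4 vs 6, 4 vs 1, 5 vs 2] → B does not strictly dominate C (column X: 4 ≤ 6)
  C vs A: [6 vs 7, 1 vs 1, 2 vs 4] → C does not strictly dominate A (column X: 6 ≤ 7)
  C vs B: [6 vs 4, 1 vs 4, 2 vs 5] → C does not strictly dominate B (column Y: 1 ≤ 4)
No single strategy strictly dominates all others → no strictly dominant strategy.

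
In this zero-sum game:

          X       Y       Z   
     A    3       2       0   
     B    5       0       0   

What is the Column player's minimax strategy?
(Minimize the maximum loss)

Column should play Z, value = 0

Work:
Column player minimizes Row's maximum payoff:
Column X: max payoff to Row = 5
Column Y: max payoff to Row = 2
Column Z: max payoff to Row = 0
Minimum is 0, achieved by column Z.
Minimax strategy: Z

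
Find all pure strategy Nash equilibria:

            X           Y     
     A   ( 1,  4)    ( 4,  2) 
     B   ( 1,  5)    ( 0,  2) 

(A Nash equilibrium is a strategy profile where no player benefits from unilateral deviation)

Nash equilibrium: (A, X), (B, X)

Work:
Best responses:
  P1 vs X: payoffs [1, 1] → best response A/B (payoff 1)
  P1 vs Y: payoffs [4, 0] → best response A (payoff 4)
  P2 vs A: payoffs [4, 2] → best response X (payoff 4)
  P2 vs B: payoffs [5, 2] → best response X (payoff 5)
Mutual best responses: (A,X), (B,X) → Nash equilibria.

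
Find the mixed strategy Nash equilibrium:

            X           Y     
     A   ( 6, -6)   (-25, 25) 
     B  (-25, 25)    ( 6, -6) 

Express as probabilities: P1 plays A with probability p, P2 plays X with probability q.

p = 0.5, q = 0.5

Work:
Find probabilities that make opponent indifferent:
P2 chooses q to make P1 indifferent between A and B
P1 chooses p to make P2 indifferent between X and Y
Mixed NE: P1 plays (A: 0.5, B: 0.5), P2 plays (X: 0.5, Y: 0.5)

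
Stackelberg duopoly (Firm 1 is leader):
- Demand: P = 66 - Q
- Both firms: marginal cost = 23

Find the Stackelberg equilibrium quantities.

q₁* (leader) = 21.5, q₂* (follower) = 10.75

Work:
Follower's reaction: q₂ = (a - c - q₁)/2
Leader substitutes: π₁ = q₁·(a - q₁ - (a-c-q₁)/2 - c)
FOC: q₁* = (66 - 23)/2 = 21.50
Then: q₂* = (66 - 23 - 21.5)/2 = 10.75
Leader has first-mover advantage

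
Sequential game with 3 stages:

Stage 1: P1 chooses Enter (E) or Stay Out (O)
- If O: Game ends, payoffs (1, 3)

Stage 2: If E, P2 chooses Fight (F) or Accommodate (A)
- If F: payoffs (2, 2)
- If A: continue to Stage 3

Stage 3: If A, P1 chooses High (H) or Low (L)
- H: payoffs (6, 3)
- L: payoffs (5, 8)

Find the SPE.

SPE: (E, A, H); Outcome (6, 3)

Work:
Stage 3: P1 chooses H (6 vs 5)
Stage 2: P2: F->2, A->3 (anticipating H). Choose A
Stage 1: P1: O->1, E->6 (anticipating A, H). Choose E
SPE path: E -> A -> H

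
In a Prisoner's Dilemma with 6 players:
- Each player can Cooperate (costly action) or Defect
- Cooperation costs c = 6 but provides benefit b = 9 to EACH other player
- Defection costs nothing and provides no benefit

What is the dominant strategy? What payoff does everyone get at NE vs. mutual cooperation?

Dominant: Defect; NE payoff = 0; Coop payoff = 39

Work:
Defect dominates (saves cost c = 6, benefit to others is external)
NE: All defect → everyone gets 0
If all cooperate: each receives (5)×9 - 6 = 39
Social dilemma: 39 > 0 but NE gives 0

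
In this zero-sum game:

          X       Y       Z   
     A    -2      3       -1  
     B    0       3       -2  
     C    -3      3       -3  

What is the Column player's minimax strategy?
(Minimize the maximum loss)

Column should play Z, value = -1

Work:
Column player minimizes Row's maximum payoff:
Column X: max payoff to Row = 0
Column Y: max payoff to Row = 3
Column Z: max payoff to Row = -1
Minimum is -1, achieved by column Z.
Minimax strategy: Z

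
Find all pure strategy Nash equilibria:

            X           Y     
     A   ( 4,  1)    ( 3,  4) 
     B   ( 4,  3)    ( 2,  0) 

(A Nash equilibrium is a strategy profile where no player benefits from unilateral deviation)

Nash equilibrium: (A, Y), (B, X)

Work:
Best responses:
  P1 vs X: payoffs [4, 4] → best response A/B (payoff 4)
  P1 vs Y: payoffs [3, 2] → best response A (payoff 3)
  P2 vs A: payoffs [1, 4] → best response Y (payoff 4)
  P2 vs B: payoffs [3, 0] → best response X (payoff 3)
Mutual best responses: (A,Y), (B,X) → Nash equilibria.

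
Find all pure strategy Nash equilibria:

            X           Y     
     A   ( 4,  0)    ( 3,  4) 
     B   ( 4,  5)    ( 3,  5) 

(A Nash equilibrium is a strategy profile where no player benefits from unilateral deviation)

Nash equilibrium: (A, Y), (B, X), (B, Y)

Work:
Best responses:
  P1 vs X: payoffs [4, 4] → best response A/B (payoff 4)
  P1 vs Y: payoffs [3, 3] → best response A/B (payoff 3)
  P2 vs A: payoffs [0, 4] → best response Y (payoff 4)
  P2 vs B: payoffs [5, 5] → best response X/Y (payoff 5)
Mutual best responses: (A,Y), (B,X), (B,Y) → Nash equilibria.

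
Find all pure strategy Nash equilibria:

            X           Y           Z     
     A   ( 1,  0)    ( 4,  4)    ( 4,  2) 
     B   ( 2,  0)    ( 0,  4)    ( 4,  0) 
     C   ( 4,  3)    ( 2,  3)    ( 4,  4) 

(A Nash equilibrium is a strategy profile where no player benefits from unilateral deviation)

Nash equilibrium: (A, Y), (C, Z)

Work:
Best responses:
  P1 vs X: payoffs [1, 2, 4] → best response C (payoff 4)
  P1 vs Y: payoffs [4, 0, 2] → best response A (payoff 4)
  P1 vs Z: payoffs [4, 4, 4] → best response A/B/C (payoff 4)
  P2 vs A: payoffs [0, 4, 2] → best response Y (payoff 4)
  P2 vs B: payoffs [0, 4, 0] → best response Y (payoff 4)
  P2 vs C: payoffs [3, 3, 4] → best response Z (payoff 4)
Mutual best responses: (A,Y), (C,Z) → Nash equilibria.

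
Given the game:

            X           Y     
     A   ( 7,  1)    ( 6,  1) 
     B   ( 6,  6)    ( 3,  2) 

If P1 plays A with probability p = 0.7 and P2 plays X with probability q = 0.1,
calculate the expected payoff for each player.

E[P1] = 5.26, E[P2] = 1.42

Work:
E[P1] = p·q·π₁(A,X) + p·(1-q)·π₁(A,Y) + (1-p)·q·π₁(B,X) + (1-p)·(1-q)·π₁(B,Y)
= 0.7·0.1·7 + 0.7·0.9·6 + 0.3·0.1·6 + 0.3·0.9·3
= 5.26

E[P2] = 1.42 (similar calculation)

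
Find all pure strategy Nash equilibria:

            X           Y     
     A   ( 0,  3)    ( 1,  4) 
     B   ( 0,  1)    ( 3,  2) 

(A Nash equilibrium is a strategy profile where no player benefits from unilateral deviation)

Nash equilibrium: (B, Y)

Work:
Best responses:
  P1 vs X: payoffs [0, 0] → best response A/B (payoff 0)
  P1 vs Y: payoffs [1, 3] → best response B (payoff 3)
  P2 vs A: payoffs [3, 4] → best response Y (payoff 4)
  P2 vs B: payoffs [1, 2] → best response Y (payoff 2)
Mutual best responses: (B,Y) → Nash equilibria.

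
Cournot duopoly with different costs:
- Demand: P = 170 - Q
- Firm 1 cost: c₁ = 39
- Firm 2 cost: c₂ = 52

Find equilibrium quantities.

q₁* = 48.0, q₂* = 35.0

Work:
Reaction: q₁ = (170 - 39 - q₂)/2
Reaction: q₂ = (170 - 52 - q₁)/2
Solve simultaneously:
q₁* = (170 - 2×39 + 52)/3 = 48.0
q₂* = (170 - 2×52 + 39)/3 = 35.0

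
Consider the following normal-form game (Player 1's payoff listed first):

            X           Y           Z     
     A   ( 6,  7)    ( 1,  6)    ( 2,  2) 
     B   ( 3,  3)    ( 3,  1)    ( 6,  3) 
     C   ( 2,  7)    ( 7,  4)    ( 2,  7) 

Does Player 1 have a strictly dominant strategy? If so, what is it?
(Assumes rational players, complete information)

No strictly dominant strategy exists for Player 1

Work:
A strategy strictly dominates another if it gives a strictly higher payoff against every opponent action. Compare each pair of P1's strategies column-by-column:
  A vs B: [6 vs 3, 1 vs 3, 2 vs 6] → A does not strictly dominate B (column Y: 1 ≤ 3)
  A vs C: [6 vs 2, 1 vs 7, 2 vs 2] → A does not strictly dominate C (column Y: 1 ≤ 7)
  B vs A: [3 vs 6, 3 vs 1, 6 vs 2] → B does not strictly dominate A (column X: 3 ≤ 6)
  B vs C: [3 vs 2, 3 vs 7, 6 vs 2] → B does not strictly dominate C (column Y: 3 ≤ 7)
  C vs A: [2 vs 6, 7 vs 1, 2 vs 2] → C does not strictly dominate A (column X: 2 ≤ 6)
  C vs B: [2 vs 3, 7 vs 3, 2 vs 6] → C does not strictly dominate B (column X: 2 ≤ 3)
No single strategy strictly dominates all others → no strictly dominant strategy.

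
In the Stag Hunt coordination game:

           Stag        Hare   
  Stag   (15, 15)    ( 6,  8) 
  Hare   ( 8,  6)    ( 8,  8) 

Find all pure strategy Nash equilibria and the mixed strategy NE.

Pure NE: (Stag, Stag) and (Hare, Hare); Mixed NE: p = 0.2222, q = 0.2222

Work:
Check pure NE:
(Stag, Stag): (15, 15) - no unilateral deviation beneficial
(Hare, Hare): (8, 8) - no unilateral deviation beneficial
Mixed NE: P1 plays Stag with p = 0.2222, P2 plays Stag with q = 0.2222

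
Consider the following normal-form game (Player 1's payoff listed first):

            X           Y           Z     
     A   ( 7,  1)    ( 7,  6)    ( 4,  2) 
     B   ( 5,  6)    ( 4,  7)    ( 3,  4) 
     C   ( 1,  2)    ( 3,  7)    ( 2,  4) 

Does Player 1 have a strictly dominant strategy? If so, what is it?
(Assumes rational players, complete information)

Yes, Player 1's strictly dominant strategy is A

Work:
A strategy strictly dominates another if it gives a strictly higher payoff against every opponent action. Compare each pair of P1's strategies column-by-column:
  A vs B: [7 vs 5, 7 vs 4, 4 vs 3] → A strictly dominates B
  A vs C: [7 vs 1, 7 vs 3, 4 vs 2] → A strictly dominates C
  B vs A: [5 vs 7, 4 vs 7, 3 vs 4] → B does not strictly dominate A (column X: 5 ≤ 7)
  B vs C: [5 vs 1, 4 vs 3, 3 vs 2] → B strictly dominates C
  C vs A: [1 vs 7, 3 vs 7, 2 vs 4] → C does not strictly dominate A (column X: 1 ≤ 7)
  C vs B: [1 vs 5, 3 vs 4, 2 vs 3] → C does not strictly dominate B (column X: 1 ≤ 5)
A strictly dominates every other strategy → strictly dominant.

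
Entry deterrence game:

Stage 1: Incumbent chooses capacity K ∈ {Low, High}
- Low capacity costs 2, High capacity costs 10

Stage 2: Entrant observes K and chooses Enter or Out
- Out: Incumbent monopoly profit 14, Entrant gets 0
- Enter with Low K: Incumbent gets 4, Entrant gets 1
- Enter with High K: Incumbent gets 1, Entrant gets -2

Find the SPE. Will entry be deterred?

SPE: (High, Enter|Low, Out|High); Entry deterred. Incumbent net profit = 4

Work:
After Low K: Entrant enters (1 > 0)
After High K: Entrant stays out (-2 < 0)
Incumbent: Low → 4−2=2, High → 14−10=4
Incumbent chooses High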